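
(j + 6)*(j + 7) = j^2 + 13*j + 42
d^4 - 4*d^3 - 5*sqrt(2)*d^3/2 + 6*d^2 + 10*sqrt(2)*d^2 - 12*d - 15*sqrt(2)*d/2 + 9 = (d - 3)*(d - 1)*(d - 3*sqrt(2)/2)*(d - sqrt(2))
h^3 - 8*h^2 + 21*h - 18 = (h - 3)^2*(h - 2)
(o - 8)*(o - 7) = o^2 - 15*o + 56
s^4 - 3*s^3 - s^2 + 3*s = s*(s - 3)*(s - 1)*(s + 1)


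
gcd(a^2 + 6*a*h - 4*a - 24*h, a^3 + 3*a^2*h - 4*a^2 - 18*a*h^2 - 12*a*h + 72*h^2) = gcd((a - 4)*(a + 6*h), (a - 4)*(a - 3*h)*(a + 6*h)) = a^2 + 6*a*h - 4*a - 24*h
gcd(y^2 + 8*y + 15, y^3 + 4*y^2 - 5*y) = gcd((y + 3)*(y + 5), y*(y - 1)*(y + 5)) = y + 5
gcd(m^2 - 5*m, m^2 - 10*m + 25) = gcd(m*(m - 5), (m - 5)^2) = m - 5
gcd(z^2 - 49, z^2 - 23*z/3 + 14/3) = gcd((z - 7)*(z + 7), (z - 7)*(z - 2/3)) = z - 7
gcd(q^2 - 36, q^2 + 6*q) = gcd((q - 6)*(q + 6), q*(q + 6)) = q + 6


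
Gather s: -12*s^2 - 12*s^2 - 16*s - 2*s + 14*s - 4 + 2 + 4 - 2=-24*s^2 - 4*s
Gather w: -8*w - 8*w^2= -8*w^2 - 8*w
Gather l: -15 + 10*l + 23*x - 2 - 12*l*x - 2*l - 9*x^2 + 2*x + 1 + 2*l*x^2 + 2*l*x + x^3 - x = l*(2*x^2 - 10*x + 8) + x^3 - 9*x^2 + 24*x - 16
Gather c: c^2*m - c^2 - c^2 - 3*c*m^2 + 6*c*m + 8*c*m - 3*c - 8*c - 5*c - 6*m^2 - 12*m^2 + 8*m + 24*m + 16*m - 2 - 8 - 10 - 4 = c^2*(m - 2) + c*(-3*m^2 + 14*m - 16) - 18*m^2 + 48*m - 24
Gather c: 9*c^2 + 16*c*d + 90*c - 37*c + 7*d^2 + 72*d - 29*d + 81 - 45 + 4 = 9*c^2 + c*(16*d + 53) + 7*d^2 + 43*d + 40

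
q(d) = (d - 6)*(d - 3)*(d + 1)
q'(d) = (d - 6)*(d - 3) + (d - 6)*(d + 1) + (d - 3)*(d + 1)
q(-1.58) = -20.14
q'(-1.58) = 41.77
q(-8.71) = -1328.08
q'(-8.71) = 375.95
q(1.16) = 19.24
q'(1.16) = -5.52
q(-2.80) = -91.87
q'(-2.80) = 77.32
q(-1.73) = -26.69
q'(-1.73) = 45.66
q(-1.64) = -22.69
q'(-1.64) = 43.31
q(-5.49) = -438.00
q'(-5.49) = 187.26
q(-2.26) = -54.74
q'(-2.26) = 60.48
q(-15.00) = -5292.00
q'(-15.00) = 924.00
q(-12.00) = -2970.00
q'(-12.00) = 633.00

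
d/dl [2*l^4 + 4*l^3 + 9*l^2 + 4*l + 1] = 8*l^3 + 12*l^2 + 18*l + 4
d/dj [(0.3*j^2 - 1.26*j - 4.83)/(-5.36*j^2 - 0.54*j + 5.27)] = (-6.9156*j^2 - 48.6156*j - 9.2484)/(28.7296*j^4 + 5.7888*j^3 - 56.2028*j^2 - 5.6916*j + 27.7729)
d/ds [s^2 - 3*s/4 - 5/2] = 2*s - 3/4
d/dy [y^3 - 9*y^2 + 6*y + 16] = 3*y^2 - 18*y + 6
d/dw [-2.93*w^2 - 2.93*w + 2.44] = -5.86*w - 2.93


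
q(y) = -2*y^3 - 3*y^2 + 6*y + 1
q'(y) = -6*y^2 - 6*y + 6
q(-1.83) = -7.77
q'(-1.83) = -3.11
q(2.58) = -37.84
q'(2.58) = -49.42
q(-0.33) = -1.23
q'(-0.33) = 7.33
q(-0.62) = -3.40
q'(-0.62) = 7.41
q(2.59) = -38.33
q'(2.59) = -49.79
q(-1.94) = -7.33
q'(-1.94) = -4.94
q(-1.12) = -6.67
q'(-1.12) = 5.19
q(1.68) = -6.87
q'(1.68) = -21.01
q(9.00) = -1646.00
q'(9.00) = -534.00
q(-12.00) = 2953.00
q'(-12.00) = -786.00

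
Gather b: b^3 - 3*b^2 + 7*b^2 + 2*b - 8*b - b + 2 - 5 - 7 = b^3 + 4*b^2 - 7*b - 10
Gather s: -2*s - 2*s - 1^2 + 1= -4*s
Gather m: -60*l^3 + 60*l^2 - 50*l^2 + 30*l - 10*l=-60*l^3 + 10*l^2 + 20*l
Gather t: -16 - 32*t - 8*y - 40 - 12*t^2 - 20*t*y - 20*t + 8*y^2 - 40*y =-12*t^2 + t*(-20*y - 52) + 8*y^2 - 48*y - 56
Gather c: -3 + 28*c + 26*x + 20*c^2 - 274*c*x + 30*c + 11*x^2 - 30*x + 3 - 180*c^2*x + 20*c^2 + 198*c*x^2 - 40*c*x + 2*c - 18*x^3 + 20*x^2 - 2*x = c^2*(40 - 180*x) + c*(198*x^2 - 314*x + 60) - 18*x^3 + 31*x^2 - 6*x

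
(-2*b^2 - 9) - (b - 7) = -2*b^2 - b - 2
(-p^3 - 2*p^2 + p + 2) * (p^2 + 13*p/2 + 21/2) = -p^5 - 17*p^4/2 - 45*p^3/2 - 25*p^2/2 + 47*p/2 + 21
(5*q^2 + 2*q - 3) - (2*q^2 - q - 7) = 3*q^2 + 3*q + 4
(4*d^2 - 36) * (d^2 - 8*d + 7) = 4*d^4 - 32*d^3 - 8*d^2 + 288*d - 252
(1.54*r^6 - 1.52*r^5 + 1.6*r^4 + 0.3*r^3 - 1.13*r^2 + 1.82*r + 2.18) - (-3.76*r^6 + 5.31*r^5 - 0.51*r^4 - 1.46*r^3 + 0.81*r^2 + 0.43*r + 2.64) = 5.3*r^6 - 6.83*r^5 + 2.11*r^4 + 1.76*r^3 - 1.94*r^2 + 1.39*r - 0.46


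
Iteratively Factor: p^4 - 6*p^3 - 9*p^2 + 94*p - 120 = (p + 4)*(p^3 - 10*p^2 + 31*p - 30) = (p - 5)*(p + 4)*(p^2 - 5*p + 6) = (p - 5)*(p - 2)*(p + 4)*(p - 3)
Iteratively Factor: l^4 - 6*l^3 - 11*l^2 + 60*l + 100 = (l - 5)*(l^3 - l^2 - 16*l - 20) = (l - 5)*(l + 2)*(l^2 - 3*l - 10) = (l - 5)^2*(l + 2)*(l + 2)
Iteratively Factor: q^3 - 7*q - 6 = (q - 3)*(q^2 + 3*q + 2) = (q - 3)*(q + 2)*(q + 1)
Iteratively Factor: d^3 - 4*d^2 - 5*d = (d - 5)*(d^2 + d) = d*(d - 5)*(d + 1)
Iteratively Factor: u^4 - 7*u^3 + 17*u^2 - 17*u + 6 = (u - 3)*(u^3 - 4*u^2 + 5*u - 2) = (u - 3)*(u - 1)*(u^2 - 3*u + 2) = (u - 3)*(u - 2)*(u - 1)*(u - 1)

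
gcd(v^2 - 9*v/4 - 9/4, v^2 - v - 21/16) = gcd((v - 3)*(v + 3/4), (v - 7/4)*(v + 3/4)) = v + 3/4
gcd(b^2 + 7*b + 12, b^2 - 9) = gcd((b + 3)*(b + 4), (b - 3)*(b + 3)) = b + 3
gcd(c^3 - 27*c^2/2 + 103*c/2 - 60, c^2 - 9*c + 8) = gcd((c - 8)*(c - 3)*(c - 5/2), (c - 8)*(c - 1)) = c - 8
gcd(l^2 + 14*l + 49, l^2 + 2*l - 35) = l + 7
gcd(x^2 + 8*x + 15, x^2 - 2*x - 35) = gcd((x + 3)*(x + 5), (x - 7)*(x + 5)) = x + 5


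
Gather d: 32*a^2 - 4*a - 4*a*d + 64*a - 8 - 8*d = 32*a^2 + 60*a + d*(-4*a - 8) - 8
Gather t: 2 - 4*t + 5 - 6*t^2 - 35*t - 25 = -6*t^2 - 39*t - 18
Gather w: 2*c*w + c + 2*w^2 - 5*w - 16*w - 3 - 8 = c + 2*w^2 + w*(2*c - 21) - 11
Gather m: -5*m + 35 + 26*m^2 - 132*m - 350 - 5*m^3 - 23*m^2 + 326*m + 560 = -5*m^3 + 3*m^2 + 189*m + 245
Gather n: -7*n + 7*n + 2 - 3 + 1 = 0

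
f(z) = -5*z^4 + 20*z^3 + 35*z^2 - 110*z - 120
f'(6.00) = -1850.00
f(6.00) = -1680.00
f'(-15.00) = 79840.00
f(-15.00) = -311220.00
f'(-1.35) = -45.94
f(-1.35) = 26.47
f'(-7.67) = 11907.19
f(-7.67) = -23545.84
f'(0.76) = -30.92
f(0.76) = -176.27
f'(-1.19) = -74.63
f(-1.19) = 16.73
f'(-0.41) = -127.24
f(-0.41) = -70.54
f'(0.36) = -77.96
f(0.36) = -154.21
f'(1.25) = 32.19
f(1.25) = -175.96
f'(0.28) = -86.14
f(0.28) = -147.65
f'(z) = -20*z^3 + 60*z^2 + 70*z - 110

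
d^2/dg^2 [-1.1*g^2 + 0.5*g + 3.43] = -2.20000000000000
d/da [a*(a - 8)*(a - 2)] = 3*a^2 - 20*a + 16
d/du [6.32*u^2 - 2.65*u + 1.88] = 12.64*u - 2.65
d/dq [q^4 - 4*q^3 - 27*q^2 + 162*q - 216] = 4*q^3 - 12*q^2 - 54*q + 162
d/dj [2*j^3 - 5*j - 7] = 6*j^2 - 5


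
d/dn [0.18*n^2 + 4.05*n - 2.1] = 0.36*n + 4.05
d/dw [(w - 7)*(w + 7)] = 2*w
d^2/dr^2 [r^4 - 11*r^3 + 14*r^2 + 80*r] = 12*r^2 - 66*r + 28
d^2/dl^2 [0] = 0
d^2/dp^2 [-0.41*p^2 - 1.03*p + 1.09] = -0.820000000000000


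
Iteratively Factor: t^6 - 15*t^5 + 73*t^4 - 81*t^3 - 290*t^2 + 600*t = (t - 3)*(t^5 - 12*t^4 + 37*t^3 + 30*t^2 - 200*t) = (t - 4)*(t - 3)*(t^4 - 8*t^3 + 5*t^2 + 50*t) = t*(t - 4)*(t - 3)*(t^3 - 8*t^2 + 5*t + 50) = t*(t - 5)*(t - 4)*(t - 3)*(t^2 - 3*t - 10) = t*(t - 5)^2*(t - 4)*(t - 3)*(t + 2)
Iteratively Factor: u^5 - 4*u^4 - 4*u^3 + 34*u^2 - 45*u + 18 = (u + 3)*(u^4 - 7*u^3 + 17*u^2 - 17*u + 6) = (u - 2)*(u + 3)*(u^3 - 5*u^2 + 7*u - 3) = (u - 2)*(u - 1)*(u + 3)*(u^2 - 4*u + 3) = (u - 2)*(u - 1)^2*(u + 3)*(u - 3)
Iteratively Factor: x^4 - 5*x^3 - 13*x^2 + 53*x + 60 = (x + 3)*(x^3 - 8*x^2 + 11*x + 20) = (x - 4)*(x + 3)*(x^2 - 4*x - 5) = (x - 4)*(x + 1)*(x + 3)*(x - 5)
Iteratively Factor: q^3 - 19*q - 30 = (q + 2)*(q^2 - 2*q - 15) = (q + 2)*(q + 3)*(q - 5)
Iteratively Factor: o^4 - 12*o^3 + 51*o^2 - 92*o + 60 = (o - 3)*(o^3 - 9*o^2 + 24*o - 20) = (o - 3)*(o - 2)*(o^2 - 7*o + 10) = (o - 3)*(o - 2)^2*(o - 5)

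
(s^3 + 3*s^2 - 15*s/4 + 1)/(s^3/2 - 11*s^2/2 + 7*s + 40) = (4*s^3 + 12*s^2 - 15*s + 4)/(2*(s^3 - 11*s^2 + 14*s + 80))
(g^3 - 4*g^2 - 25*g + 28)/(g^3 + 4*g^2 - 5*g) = (g^2 - 3*g - 28)/(g*(g + 5))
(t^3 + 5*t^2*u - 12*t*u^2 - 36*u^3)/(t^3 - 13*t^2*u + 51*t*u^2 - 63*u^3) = (t^2 + 8*t*u + 12*u^2)/(t^2 - 10*t*u + 21*u^2)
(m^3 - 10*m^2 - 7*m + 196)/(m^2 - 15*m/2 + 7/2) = 2*(m^2 - 3*m - 28)/(2*m - 1)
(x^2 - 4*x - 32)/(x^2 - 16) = (x - 8)/(x - 4)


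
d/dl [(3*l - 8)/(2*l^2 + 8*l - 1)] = (-6*l^2 + 32*l + 61)/(4*l^4 + 32*l^3 + 60*l^2 - 16*l + 1)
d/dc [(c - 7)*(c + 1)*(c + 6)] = 3*c^2 - 43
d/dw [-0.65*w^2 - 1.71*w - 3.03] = -1.3*w - 1.71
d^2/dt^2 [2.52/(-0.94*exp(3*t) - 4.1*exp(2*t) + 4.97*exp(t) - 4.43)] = (-2.52*(2.82*exp(2*t) + 8.2*exp(t) - 4.97)*(5.64*exp(2*t) + 16.4*exp(t) - 9.94)*exp(t) + (21.3192*exp(2*t) + 41.328*exp(t) - 12.5244)*(0.94*exp(3*t) + 4.1*exp(2*t) - 4.97*exp(t) + 4.43))*exp(t)/(0.94*exp(3*t) + 4.1*exp(2*t) - 4.97*exp(t) + 4.43)^3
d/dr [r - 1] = 1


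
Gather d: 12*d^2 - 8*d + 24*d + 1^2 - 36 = 12*d^2 + 16*d - 35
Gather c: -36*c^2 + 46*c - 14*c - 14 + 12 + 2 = -36*c^2 + 32*c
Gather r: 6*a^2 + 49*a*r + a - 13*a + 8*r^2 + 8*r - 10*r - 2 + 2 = 6*a^2 - 12*a + 8*r^2 + r*(49*a - 2)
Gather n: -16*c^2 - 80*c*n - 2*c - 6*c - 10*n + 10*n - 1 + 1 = -16*c^2 - 80*c*n - 8*c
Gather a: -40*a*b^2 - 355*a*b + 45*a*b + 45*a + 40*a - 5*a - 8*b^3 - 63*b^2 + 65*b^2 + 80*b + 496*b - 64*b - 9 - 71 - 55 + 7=a*(-40*b^2 - 310*b + 80) - 8*b^3 + 2*b^2 + 512*b - 128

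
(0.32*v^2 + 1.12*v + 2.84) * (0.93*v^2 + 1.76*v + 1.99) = 0.2976*v^4 + 1.6048*v^3 + 5.2492*v^2 + 7.2272*v + 5.6516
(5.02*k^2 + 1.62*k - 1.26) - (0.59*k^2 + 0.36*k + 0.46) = 4.43*k^2 + 1.26*k - 1.72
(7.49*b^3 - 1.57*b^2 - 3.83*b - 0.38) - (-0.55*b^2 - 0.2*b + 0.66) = 7.49*b^3 - 1.02*b^2 - 3.63*b - 1.04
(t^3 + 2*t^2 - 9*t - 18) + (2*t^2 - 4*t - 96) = t^3 + 4*t^2 - 13*t - 114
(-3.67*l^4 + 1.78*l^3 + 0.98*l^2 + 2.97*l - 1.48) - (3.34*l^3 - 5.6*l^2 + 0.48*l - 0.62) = -3.67*l^4 - 1.56*l^3 + 6.58*l^2 + 2.49*l - 0.86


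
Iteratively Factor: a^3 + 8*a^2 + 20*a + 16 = (a + 4)*(a^2 + 4*a + 4) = (a + 2)*(a + 4)*(a + 2)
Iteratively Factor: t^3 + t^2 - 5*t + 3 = (t - 1)*(t^2 + 2*t - 3) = (t - 1)*(t + 3)*(t - 1)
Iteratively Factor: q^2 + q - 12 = (q - 3)*(q + 4)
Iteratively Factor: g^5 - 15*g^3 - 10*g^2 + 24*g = (g + 2)*(g^4 - 2*g^3 - 11*g^2 + 12*g) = (g - 1)*(g + 2)*(g^3 - g^2 - 12*g) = (g - 1)*(g + 2)*(g + 3)*(g^2 - 4*g) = (g - 4)*(g - 1)*(g + 2)*(g + 3)*(g)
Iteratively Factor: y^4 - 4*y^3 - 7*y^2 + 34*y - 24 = (y - 1)*(y^3 - 3*y^2 - 10*y + 24) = (y - 1)*(y + 3)*(y^2 - 6*y + 8) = (y - 2)*(y - 1)*(y + 3)*(y - 4)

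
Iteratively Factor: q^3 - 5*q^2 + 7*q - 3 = (q - 1)*(q^2 - 4*q + 3) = (q - 3)*(q - 1)*(q - 1)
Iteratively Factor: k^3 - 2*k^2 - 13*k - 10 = (k + 1)*(k^2 - 3*k - 10) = (k + 1)*(k + 2)*(k - 5)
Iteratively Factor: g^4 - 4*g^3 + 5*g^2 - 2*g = (g - 2)*(g^3 - 2*g^2 + g) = (g - 2)*(g - 1)*(g^2 - g) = (g - 2)*(g - 1)^2*(g)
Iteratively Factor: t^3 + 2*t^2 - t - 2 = (t + 2)*(t^2 - 1) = (t + 1)*(t + 2)*(t - 1)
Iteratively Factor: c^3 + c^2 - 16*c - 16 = (c + 4)*(c^2 - 3*c - 4) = (c - 4)*(c + 4)*(c + 1)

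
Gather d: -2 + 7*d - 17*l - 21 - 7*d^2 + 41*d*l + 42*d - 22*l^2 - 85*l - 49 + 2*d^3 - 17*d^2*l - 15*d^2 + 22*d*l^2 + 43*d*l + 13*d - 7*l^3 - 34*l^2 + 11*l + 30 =2*d^3 + d^2*(-17*l - 22) + d*(22*l^2 + 84*l + 62) - 7*l^3 - 56*l^2 - 91*l - 42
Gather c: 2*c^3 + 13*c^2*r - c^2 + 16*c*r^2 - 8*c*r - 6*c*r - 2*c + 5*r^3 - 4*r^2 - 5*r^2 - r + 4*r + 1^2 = 2*c^3 + c^2*(13*r - 1) + c*(16*r^2 - 14*r - 2) + 5*r^3 - 9*r^2 + 3*r + 1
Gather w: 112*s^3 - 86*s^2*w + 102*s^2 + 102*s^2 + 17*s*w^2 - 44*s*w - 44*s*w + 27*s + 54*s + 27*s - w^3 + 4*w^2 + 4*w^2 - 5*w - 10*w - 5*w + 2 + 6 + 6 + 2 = 112*s^3 + 204*s^2 + 108*s - w^3 + w^2*(17*s + 8) + w*(-86*s^2 - 88*s - 20) + 16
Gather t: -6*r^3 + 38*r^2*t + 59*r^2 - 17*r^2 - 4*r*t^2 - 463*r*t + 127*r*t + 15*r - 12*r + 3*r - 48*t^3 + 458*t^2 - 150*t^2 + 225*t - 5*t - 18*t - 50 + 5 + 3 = -6*r^3 + 42*r^2 + 6*r - 48*t^3 + t^2*(308 - 4*r) + t*(38*r^2 - 336*r + 202) - 42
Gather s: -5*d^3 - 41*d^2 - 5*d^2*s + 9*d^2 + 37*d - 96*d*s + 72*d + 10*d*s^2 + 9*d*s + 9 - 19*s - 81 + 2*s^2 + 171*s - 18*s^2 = -5*d^3 - 32*d^2 + 109*d + s^2*(10*d - 16) + s*(-5*d^2 - 87*d + 152) - 72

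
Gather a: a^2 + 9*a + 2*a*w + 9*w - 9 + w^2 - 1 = a^2 + a*(2*w + 9) + w^2 + 9*w - 10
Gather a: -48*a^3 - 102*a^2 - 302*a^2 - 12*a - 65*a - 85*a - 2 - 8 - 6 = -48*a^3 - 404*a^2 - 162*a - 16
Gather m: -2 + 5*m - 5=5*m - 7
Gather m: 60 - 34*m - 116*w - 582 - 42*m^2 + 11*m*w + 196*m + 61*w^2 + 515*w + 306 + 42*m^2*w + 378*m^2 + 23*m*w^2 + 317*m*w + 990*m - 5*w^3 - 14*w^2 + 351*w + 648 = m^2*(42*w + 336) + m*(23*w^2 + 328*w + 1152) - 5*w^3 + 47*w^2 + 750*w + 432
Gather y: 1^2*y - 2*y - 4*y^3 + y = -4*y^3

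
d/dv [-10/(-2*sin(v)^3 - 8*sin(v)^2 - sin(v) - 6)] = 10*(-16*sin(v) + 3*cos(2*v) - 4)*cos(v)/(2*sin(v)^3 + 8*sin(v)^2 + sin(v) + 6)^2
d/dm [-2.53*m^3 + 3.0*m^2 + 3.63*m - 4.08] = -7.59*m^2 + 6.0*m + 3.63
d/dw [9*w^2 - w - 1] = 18*w - 1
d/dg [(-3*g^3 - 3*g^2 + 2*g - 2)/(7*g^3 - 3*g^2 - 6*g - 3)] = (30*g^4 + 8*g^3 + 93*g^2 + 6*g - 18)/(49*g^6 - 42*g^5 - 75*g^4 - 6*g^3 + 54*g^2 + 36*g + 9)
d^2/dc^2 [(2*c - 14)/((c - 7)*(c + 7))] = 4/(c + 7)^3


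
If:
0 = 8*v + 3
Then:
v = -3/8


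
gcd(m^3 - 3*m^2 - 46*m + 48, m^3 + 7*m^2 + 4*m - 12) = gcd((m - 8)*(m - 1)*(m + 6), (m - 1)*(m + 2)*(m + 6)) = m^2 + 5*m - 6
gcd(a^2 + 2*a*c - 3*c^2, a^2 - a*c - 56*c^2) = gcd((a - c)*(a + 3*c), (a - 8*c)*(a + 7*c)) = 1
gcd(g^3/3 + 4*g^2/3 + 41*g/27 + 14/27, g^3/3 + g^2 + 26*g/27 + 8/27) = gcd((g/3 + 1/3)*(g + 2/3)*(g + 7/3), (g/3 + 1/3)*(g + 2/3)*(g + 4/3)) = g^2 + 5*g/3 + 2/3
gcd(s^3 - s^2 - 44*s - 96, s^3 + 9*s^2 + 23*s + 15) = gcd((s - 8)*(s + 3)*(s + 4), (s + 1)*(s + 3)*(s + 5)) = s + 3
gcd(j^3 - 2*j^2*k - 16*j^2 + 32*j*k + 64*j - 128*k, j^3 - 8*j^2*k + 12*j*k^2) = j - 2*k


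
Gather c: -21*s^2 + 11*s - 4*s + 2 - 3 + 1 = -21*s^2 + 7*s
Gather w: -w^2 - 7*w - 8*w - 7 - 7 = -w^2 - 15*w - 14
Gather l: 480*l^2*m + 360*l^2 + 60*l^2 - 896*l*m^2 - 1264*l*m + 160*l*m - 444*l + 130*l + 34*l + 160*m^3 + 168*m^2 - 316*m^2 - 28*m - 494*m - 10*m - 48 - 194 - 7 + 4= l^2*(480*m + 420) + l*(-896*m^2 - 1104*m - 280) + 160*m^3 - 148*m^2 - 532*m - 245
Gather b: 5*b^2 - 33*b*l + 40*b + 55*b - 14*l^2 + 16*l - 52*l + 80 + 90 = 5*b^2 + b*(95 - 33*l) - 14*l^2 - 36*l + 170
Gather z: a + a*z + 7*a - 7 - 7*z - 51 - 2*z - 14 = 8*a + z*(a - 9) - 72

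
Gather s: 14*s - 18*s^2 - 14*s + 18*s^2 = 0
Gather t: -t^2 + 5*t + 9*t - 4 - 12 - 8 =-t^2 + 14*t - 24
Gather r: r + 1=r + 1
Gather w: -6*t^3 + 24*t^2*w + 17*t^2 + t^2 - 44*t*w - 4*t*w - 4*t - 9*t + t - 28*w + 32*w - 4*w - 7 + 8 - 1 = -6*t^3 + 18*t^2 - 12*t + w*(24*t^2 - 48*t)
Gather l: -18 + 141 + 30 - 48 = 105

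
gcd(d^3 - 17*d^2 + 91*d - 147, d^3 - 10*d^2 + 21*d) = d^2 - 10*d + 21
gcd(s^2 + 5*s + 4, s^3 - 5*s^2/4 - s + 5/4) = s + 1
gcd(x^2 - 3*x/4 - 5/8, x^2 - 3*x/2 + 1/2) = 1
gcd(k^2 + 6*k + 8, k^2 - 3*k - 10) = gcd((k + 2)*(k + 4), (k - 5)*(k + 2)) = k + 2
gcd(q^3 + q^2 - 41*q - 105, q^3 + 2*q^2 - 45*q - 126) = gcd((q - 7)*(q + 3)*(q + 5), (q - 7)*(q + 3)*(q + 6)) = q^2 - 4*q - 21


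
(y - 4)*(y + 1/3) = y^2 - 11*y/3 - 4/3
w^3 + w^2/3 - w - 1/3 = (w - 1)*(w + 1/3)*(w + 1)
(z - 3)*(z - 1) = z^2 - 4*z + 3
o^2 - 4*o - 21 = (o - 7)*(o + 3)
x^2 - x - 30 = (x - 6)*(x + 5)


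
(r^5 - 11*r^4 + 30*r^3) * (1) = r^5 - 11*r^4 + 30*r^3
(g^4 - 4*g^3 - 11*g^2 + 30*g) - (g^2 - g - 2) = g^4 - 4*g^3 - 12*g^2 + 31*g + 2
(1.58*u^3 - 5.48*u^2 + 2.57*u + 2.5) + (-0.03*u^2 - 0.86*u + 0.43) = 1.58*u^3 - 5.51*u^2 + 1.71*u + 2.93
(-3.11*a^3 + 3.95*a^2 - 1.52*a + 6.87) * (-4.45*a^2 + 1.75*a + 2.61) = 13.8395*a^5 - 23.02*a^4 + 5.5594*a^3 - 22.922*a^2 + 8.0553*a + 17.9307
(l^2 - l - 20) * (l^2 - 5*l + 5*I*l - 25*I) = l^4 - 6*l^3 + 5*I*l^3 - 15*l^2 - 30*I*l^2 + 100*l - 75*I*l + 500*I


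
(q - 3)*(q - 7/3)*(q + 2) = q^3 - 10*q^2/3 - 11*q/3 + 14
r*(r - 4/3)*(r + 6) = r^3 + 14*r^2/3 - 8*r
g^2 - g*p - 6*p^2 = (g - 3*p)*(g + 2*p)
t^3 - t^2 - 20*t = t*(t - 5)*(t + 4)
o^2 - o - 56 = (o - 8)*(o + 7)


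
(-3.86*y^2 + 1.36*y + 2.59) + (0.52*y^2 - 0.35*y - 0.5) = -3.34*y^2 + 1.01*y + 2.09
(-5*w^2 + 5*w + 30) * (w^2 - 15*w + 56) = -5*w^4 + 80*w^3 - 325*w^2 - 170*w + 1680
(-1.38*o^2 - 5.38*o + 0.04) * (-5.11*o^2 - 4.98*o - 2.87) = 7.0518*o^4 + 34.3642*o^3 + 30.5486*o^2 + 15.2414*o - 0.1148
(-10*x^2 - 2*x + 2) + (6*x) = -10*x^2 + 4*x + 2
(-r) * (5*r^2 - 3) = -5*r^3 + 3*r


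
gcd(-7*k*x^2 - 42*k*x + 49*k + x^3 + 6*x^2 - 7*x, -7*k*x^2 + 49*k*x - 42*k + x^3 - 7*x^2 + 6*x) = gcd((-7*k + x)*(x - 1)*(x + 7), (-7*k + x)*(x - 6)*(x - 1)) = -7*k*x + 7*k + x^2 - x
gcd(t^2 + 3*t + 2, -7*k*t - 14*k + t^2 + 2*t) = t + 2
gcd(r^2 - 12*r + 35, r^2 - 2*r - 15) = r - 5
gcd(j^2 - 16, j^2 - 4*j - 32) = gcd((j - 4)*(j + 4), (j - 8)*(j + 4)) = j + 4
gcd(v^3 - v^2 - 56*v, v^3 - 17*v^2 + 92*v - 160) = v - 8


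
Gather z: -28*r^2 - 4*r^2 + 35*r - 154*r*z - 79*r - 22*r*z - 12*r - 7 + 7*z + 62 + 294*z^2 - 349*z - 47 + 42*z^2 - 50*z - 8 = -32*r^2 - 56*r + 336*z^2 + z*(-176*r - 392)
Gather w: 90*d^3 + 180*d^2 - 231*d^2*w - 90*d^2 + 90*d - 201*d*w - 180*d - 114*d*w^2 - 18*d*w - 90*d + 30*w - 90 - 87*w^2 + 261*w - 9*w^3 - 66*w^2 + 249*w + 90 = 90*d^3 + 90*d^2 - 180*d - 9*w^3 + w^2*(-114*d - 153) + w*(-231*d^2 - 219*d + 540)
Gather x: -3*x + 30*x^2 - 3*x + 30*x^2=60*x^2 - 6*x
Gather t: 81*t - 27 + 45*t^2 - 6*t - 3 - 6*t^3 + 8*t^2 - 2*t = -6*t^3 + 53*t^2 + 73*t - 30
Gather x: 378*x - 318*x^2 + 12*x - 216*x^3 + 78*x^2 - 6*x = -216*x^3 - 240*x^2 + 384*x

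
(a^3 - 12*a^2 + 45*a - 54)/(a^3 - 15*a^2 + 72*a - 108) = (a - 3)/(a - 6)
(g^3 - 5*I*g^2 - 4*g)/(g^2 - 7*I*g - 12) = g*(g - I)/(g - 3*I)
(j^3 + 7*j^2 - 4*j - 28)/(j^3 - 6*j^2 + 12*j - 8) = (j^2 + 9*j + 14)/(j^2 - 4*j + 4)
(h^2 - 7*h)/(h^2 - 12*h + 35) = h/(h - 5)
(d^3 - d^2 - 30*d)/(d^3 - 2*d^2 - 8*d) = (-d^2 + d + 30)/(-d^2 + 2*d + 8)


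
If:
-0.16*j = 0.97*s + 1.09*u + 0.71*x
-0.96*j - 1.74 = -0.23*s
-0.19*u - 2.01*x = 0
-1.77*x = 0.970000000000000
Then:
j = -3.15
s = -5.59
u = 5.80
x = -0.55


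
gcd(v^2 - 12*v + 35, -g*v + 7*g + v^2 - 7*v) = v - 7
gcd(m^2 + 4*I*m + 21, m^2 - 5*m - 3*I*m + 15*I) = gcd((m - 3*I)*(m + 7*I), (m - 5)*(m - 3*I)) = m - 3*I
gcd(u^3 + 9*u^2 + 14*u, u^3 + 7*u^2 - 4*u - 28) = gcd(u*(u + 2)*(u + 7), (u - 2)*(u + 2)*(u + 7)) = u^2 + 9*u + 14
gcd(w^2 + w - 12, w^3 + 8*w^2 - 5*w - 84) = w^2 + w - 12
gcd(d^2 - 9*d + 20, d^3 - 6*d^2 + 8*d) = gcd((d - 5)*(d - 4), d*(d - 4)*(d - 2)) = d - 4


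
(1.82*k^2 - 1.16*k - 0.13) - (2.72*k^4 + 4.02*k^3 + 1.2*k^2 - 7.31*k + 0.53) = -2.72*k^4 - 4.02*k^3 + 0.62*k^2 + 6.15*k - 0.66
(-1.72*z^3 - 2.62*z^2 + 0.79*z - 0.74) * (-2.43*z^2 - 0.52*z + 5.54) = 4.1796*z^5 + 7.261*z^4 - 10.0861*z^3 - 13.1274*z^2 + 4.7614*z - 4.0996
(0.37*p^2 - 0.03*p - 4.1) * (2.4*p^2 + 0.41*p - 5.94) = 0.888*p^4 + 0.0797*p^3 - 12.0501*p^2 - 1.5028*p + 24.354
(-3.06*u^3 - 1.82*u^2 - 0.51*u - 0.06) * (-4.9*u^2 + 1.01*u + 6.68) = 14.994*u^5 + 5.8274*u^4 - 19.78*u^3 - 12.3787*u^2 - 3.4674*u - 0.4008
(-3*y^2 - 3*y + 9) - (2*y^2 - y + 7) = -5*y^2 - 2*y + 2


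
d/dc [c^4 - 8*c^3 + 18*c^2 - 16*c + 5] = 4*c^3 - 24*c^2 + 36*c - 16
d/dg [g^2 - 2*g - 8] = 2*g - 2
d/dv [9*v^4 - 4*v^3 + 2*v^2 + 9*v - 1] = 36*v^3 - 12*v^2 + 4*v + 9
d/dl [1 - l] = -1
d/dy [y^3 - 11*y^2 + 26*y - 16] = 3*y^2 - 22*y + 26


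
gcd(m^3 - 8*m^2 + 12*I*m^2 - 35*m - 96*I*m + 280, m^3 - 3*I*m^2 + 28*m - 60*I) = m + 5*I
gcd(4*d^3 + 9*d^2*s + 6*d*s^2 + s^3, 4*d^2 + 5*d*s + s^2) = 4*d^2 + 5*d*s + s^2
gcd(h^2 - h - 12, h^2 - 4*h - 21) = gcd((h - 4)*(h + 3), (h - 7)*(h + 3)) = h + 3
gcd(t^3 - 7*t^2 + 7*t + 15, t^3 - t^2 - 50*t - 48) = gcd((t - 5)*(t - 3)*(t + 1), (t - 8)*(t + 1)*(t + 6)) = t + 1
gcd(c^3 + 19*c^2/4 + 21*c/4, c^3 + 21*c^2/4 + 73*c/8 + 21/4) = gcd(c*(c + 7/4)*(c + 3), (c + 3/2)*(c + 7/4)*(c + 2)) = c + 7/4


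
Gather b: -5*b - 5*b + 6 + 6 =12 - 10*b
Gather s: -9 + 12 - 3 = 0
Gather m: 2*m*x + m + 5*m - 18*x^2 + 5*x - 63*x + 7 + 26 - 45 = m*(2*x + 6) - 18*x^2 - 58*x - 12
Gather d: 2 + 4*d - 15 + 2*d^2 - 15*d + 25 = 2*d^2 - 11*d + 12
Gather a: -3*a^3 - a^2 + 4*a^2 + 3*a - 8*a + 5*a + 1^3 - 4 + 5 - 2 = -3*a^3 + 3*a^2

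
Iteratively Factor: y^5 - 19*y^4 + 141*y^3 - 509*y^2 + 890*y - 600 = (y - 5)*(y^4 - 14*y^3 + 71*y^2 - 154*y + 120) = (y - 5)*(y - 3)*(y^3 - 11*y^2 + 38*y - 40) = (y - 5)^2*(y - 3)*(y^2 - 6*y + 8) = (y - 5)^2*(y - 3)*(y - 2)*(y - 4)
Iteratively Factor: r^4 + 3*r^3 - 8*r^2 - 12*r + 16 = (r + 2)*(r^3 + r^2 - 10*r + 8) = (r + 2)*(r + 4)*(r^2 - 3*r + 2) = (r - 2)*(r + 2)*(r + 4)*(r - 1)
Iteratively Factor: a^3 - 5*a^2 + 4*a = (a)*(a^2 - 5*a + 4) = a*(a - 4)*(a - 1)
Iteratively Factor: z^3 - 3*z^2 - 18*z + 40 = (z + 4)*(z^2 - 7*z + 10) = (z - 5)*(z + 4)*(z - 2)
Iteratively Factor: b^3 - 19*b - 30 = (b - 5)*(b^2 + 5*b + 6) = (b - 5)*(b + 3)*(b + 2)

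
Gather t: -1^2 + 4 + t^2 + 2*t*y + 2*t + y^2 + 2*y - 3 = t^2 + t*(2*y + 2) + y^2 + 2*y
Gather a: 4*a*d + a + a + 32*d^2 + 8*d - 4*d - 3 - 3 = a*(4*d + 2) + 32*d^2 + 4*d - 6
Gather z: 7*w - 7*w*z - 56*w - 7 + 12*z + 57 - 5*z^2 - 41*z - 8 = -49*w - 5*z^2 + z*(-7*w - 29) + 42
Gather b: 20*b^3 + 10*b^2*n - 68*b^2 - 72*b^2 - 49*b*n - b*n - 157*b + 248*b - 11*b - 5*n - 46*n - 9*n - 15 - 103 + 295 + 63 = 20*b^3 + b^2*(10*n - 140) + b*(80 - 50*n) - 60*n + 240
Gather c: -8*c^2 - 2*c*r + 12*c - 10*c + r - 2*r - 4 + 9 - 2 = -8*c^2 + c*(2 - 2*r) - r + 3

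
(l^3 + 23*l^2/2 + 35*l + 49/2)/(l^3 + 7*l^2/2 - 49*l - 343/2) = (l + 1)/(l - 7)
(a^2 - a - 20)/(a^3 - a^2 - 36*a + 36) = (a^2 - a - 20)/(a^3 - a^2 - 36*a + 36)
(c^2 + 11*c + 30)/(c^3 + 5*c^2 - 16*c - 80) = (c + 6)/(c^2 - 16)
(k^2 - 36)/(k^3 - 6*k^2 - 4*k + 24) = (k + 6)/(k^2 - 4)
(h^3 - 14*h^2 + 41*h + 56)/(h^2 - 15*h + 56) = h + 1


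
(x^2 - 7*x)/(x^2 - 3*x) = (x - 7)/(x - 3)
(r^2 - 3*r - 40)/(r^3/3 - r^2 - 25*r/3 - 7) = 3*(-r^2 + 3*r + 40)/(-r^3 + 3*r^2 + 25*r + 21)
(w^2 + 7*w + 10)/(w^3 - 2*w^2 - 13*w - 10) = (w + 5)/(w^2 - 4*w - 5)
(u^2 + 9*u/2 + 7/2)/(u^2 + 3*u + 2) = (u + 7/2)/(u + 2)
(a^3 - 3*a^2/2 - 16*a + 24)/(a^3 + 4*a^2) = 1 - 11/(2*a) + 6/a^2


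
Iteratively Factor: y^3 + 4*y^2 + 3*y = (y + 3)*(y^2 + y) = y*(y + 3)*(y + 1)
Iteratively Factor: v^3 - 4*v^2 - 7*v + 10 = (v - 5)*(v^2 + v - 2) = (v - 5)*(v + 2)*(v - 1)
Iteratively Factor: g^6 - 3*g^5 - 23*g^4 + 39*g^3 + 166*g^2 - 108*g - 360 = (g - 2)*(g^5 - g^4 - 25*g^3 - 11*g^2 + 144*g + 180) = (g - 2)*(g + 2)*(g^4 - 3*g^3 - 19*g^2 + 27*g + 90) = (g - 3)*(g - 2)*(g + 2)*(g^3 - 19*g - 30) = (g - 3)*(g - 2)*(g + 2)^2*(g^2 - 2*g - 15) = (g - 3)*(g - 2)*(g + 2)^2*(g + 3)*(g - 5)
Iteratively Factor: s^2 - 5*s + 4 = (s - 4)*(s - 1)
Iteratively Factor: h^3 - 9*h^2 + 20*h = (h - 5)*(h^2 - 4*h) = (h - 5)*(h - 4)*(h)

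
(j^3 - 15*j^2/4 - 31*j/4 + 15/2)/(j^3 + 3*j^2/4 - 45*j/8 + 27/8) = 2*(j^2 - 3*j - 10)/(2*j^2 + 3*j - 9)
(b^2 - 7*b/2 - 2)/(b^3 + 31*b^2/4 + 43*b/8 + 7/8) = 4*(b - 4)/(4*b^2 + 29*b + 7)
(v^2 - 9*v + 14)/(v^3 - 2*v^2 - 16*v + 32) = (v - 7)/(v^2 - 16)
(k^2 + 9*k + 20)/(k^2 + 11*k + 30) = (k + 4)/(k + 6)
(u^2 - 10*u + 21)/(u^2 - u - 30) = (-u^2 + 10*u - 21)/(-u^2 + u + 30)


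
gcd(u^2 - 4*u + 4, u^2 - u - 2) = u - 2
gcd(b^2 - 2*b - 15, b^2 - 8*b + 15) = b - 5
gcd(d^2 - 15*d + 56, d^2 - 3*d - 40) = d - 8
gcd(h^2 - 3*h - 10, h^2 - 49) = 1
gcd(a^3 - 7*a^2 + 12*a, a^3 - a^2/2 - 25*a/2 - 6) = a - 4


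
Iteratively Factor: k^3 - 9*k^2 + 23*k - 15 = (k - 5)*(k^2 - 4*k + 3) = (k - 5)*(k - 3)*(k - 1)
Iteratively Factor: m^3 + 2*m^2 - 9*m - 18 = (m + 2)*(m^2 - 9) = (m - 3)*(m + 2)*(m + 3)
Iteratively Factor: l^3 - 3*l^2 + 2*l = (l - 1)*(l^2 - 2*l) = (l - 2)*(l - 1)*(l)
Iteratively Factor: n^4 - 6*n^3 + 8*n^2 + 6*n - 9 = (n - 3)*(n^3 - 3*n^2 - n + 3) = (n - 3)*(n + 1)*(n^2 - 4*n + 3) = (n - 3)*(n - 1)*(n + 1)*(n - 3)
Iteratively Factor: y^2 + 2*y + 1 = (y + 1)*(y + 1)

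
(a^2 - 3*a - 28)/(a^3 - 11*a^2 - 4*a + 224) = 1/(a - 8)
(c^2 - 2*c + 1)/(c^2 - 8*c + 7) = (c - 1)/(c - 7)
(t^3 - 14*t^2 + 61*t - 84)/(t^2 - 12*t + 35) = (t^2 - 7*t + 12)/(t - 5)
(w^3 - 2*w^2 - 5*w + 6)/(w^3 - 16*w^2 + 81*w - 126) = (w^2 + w - 2)/(w^2 - 13*w + 42)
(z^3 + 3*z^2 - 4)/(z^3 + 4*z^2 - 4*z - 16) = (z^2 + z - 2)/(z^2 + 2*z - 8)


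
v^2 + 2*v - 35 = (v - 5)*(v + 7)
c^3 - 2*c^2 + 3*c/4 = c*(c - 3/2)*(c - 1/2)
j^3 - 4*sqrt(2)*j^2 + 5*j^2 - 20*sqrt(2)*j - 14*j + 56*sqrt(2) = (j - 2)*(j + 7)*(j - 4*sqrt(2))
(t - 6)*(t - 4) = t^2 - 10*t + 24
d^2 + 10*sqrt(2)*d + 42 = (d + 3*sqrt(2))*(d + 7*sqrt(2))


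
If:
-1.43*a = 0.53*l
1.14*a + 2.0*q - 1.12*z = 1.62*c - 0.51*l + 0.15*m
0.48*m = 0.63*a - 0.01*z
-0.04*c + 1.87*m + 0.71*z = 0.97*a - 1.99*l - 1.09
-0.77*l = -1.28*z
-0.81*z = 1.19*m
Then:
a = 0.00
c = 27.25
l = 0.00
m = 0.00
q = 22.07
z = 0.00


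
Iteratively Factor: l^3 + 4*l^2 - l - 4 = (l + 4)*(l^2 - 1) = (l - 1)*(l + 4)*(l + 1)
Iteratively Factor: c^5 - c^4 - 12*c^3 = (c)*(c^4 - c^3 - 12*c^2) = c*(c + 3)*(c^3 - 4*c^2) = c^2*(c + 3)*(c^2 - 4*c) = c^3*(c + 3)*(c - 4)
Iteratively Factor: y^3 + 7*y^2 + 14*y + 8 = (y + 2)*(y^2 + 5*y + 4) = (y + 1)*(y + 2)*(y + 4)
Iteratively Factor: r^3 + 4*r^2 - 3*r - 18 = (r + 3)*(r^2 + r - 6) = (r + 3)^2*(r - 2)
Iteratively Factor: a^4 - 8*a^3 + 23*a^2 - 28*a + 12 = (a - 1)*(a^3 - 7*a^2 + 16*a - 12) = (a - 3)*(a - 1)*(a^2 - 4*a + 4) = (a - 3)*(a - 2)*(a - 1)*(a - 2)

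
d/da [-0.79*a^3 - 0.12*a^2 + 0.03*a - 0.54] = -2.37*a^2 - 0.24*a + 0.03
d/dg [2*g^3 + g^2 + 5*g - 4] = 6*g^2 + 2*g + 5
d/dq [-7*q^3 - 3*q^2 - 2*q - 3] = -21*q^2 - 6*q - 2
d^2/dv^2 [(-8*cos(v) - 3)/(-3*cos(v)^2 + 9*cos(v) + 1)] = 2*(648*(1 - cos(2*v))^2*cos(v) + 324*(1 - cos(2*v))^2 + 419*cos(v) + 1386*cos(2*v) + 333*cos(3*v) - 144*cos(5*v) - 1350)/(18*cos(v) - 3*cos(2*v) - 1)^3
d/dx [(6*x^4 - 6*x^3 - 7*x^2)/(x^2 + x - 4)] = x*(12*x^4 + 12*x^3 - 108*x^2 + 65*x + 56)/(x^4 + 2*x^3 - 7*x^2 - 8*x + 16)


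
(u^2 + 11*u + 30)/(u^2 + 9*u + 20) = (u + 6)/(u + 4)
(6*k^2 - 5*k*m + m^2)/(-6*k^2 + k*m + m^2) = (-3*k + m)/(3*k + m)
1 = 1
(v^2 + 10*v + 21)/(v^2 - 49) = (v + 3)/(v - 7)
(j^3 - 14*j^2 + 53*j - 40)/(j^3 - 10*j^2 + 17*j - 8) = (j - 5)/(j - 1)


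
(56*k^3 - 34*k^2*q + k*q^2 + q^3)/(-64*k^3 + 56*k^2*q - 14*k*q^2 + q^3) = (7*k + q)/(-8*k + q)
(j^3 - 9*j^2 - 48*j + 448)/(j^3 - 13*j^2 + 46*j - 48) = (j^2 - j - 56)/(j^2 - 5*j + 6)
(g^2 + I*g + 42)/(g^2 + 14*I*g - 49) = (g - 6*I)/(g + 7*I)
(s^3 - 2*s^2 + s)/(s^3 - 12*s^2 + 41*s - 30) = s*(s - 1)/(s^2 - 11*s + 30)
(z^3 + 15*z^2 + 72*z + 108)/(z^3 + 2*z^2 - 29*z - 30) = (z^2 + 9*z + 18)/(z^2 - 4*z - 5)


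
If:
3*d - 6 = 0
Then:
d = 2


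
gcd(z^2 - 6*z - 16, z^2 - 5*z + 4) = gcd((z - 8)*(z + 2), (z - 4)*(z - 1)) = 1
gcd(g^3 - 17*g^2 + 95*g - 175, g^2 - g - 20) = g - 5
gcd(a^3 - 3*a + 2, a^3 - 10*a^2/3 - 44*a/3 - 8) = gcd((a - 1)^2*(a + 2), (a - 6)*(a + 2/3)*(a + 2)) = a + 2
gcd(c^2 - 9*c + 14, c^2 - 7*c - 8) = 1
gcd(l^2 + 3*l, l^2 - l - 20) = 1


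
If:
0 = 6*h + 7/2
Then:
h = -7/12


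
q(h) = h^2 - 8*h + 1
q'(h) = 2*h - 8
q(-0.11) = 1.89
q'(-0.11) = -8.22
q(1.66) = -9.52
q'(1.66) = -4.68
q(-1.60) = 16.36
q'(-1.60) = -11.20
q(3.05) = -14.10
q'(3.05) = -1.90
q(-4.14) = 51.26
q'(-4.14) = -16.28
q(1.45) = -8.50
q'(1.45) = -5.10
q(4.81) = -14.34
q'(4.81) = 1.62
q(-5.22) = 70.01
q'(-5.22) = -18.44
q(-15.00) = 346.00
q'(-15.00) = -38.00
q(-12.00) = 241.00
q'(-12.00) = -32.00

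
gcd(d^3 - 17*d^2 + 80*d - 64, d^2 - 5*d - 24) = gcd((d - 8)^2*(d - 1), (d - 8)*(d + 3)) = d - 8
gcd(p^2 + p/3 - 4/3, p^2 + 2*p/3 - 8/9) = p + 4/3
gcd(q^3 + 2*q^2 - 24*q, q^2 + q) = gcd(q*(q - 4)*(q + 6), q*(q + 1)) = q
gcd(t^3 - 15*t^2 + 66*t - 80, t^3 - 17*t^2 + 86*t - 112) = t^2 - 10*t + 16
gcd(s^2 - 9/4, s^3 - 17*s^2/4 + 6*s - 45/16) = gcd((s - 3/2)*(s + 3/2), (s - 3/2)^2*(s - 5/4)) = s - 3/2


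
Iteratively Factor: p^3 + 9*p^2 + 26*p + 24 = (p + 2)*(p^2 + 7*p + 12) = (p + 2)*(p + 3)*(p + 4)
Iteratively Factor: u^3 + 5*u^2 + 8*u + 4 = (u + 2)*(u^2 + 3*u + 2) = (u + 2)^2*(u + 1)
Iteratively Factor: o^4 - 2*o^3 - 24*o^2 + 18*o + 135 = (o + 3)*(o^3 - 5*o^2 - 9*o + 45) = (o - 5)*(o + 3)*(o^2 - 9) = (o - 5)*(o - 3)*(o + 3)*(o + 3)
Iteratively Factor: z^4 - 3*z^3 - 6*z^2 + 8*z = (z + 2)*(z^3 - 5*z^2 + 4*z) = (z - 4)*(z + 2)*(z^2 - z) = (z - 4)*(z - 1)*(z + 2)*(z)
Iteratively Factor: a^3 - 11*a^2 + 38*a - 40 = (a - 4)*(a^2 - 7*a + 10) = (a - 4)*(a - 2)*(a - 5)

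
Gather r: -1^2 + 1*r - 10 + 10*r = 11*r - 11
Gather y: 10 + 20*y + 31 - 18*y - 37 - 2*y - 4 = 0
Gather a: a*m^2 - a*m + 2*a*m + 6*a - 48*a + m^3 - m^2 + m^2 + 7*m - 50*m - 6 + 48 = a*(m^2 + m - 42) + m^3 - 43*m + 42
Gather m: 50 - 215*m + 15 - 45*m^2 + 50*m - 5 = -45*m^2 - 165*m + 60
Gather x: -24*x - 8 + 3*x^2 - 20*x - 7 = 3*x^2 - 44*x - 15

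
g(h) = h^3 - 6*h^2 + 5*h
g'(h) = 3*h^2 - 12*h + 5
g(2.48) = -9.25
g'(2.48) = -6.31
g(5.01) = 0.20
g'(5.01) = 20.18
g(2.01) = -6.07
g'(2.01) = -7.00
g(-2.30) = -55.41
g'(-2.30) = 48.47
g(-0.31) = -2.16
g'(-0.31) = 9.01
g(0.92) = 0.30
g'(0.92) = -3.50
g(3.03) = -12.12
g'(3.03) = -3.82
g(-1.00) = -12.00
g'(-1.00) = 20.00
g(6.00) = 30.00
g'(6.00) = 41.00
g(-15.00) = -4800.00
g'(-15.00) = 860.00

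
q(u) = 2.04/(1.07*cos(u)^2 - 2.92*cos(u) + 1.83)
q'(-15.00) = 0.28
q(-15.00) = 0.44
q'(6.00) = 3026.90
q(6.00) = 159.82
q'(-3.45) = -0.10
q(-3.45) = 0.37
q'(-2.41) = 0.29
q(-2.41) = 0.44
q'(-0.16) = 2697.46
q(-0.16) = -206.84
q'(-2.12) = 0.53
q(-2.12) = 0.56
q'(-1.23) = 4.47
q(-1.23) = 2.10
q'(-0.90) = 13.85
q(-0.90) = 4.76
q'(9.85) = 0.14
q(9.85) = 0.38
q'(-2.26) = 0.40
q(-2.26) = 0.50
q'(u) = 2.04*(2.14*sin(u)*cos(u) - 2.92*sin(u))/(1.07*cos(u)^2 - 2.92*cos(u) + 1.83)^2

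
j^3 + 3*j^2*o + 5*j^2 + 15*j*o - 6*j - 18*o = (j - 1)*(j + 6)*(j + 3*o)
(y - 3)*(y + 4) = y^2 + y - 12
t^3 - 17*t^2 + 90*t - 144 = (t - 8)*(t - 6)*(t - 3)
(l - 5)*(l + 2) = l^2 - 3*l - 10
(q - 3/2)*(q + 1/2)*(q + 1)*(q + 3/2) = q^4 + 3*q^3/2 - 7*q^2/4 - 27*q/8 - 9/8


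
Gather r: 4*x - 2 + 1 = 4*x - 1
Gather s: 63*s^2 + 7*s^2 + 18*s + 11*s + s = 70*s^2 + 30*s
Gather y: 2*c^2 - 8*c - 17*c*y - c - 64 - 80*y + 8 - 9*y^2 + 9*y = 2*c^2 - 9*c - 9*y^2 + y*(-17*c - 71) - 56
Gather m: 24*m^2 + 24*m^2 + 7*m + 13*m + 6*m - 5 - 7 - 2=48*m^2 + 26*m - 14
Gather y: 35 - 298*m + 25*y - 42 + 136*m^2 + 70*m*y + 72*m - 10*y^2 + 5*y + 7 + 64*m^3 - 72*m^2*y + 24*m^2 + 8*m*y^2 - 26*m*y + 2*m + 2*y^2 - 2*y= 64*m^3 + 160*m^2 - 224*m + y^2*(8*m - 8) + y*(-72*m^2 + 44*m + 28)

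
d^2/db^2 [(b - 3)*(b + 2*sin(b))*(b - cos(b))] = -2*b^2*sin(b) + b^2*cos(b) + 10*b*sin(b) + 4*b*sin(2*b) + 5*b*cos(b) + 6*b - 2*sin(b) - 12*sin(2*b) - 14*cos(b) - 4*cos(2*b) - 6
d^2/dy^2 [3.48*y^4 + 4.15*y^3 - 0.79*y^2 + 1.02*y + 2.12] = 41.76*y^2 + 24.9*y - 1.58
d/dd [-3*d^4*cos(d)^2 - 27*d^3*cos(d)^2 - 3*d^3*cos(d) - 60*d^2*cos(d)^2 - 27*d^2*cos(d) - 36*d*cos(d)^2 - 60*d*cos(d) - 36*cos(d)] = 3*d^4*sin(2*d) + 3*d^3*sin(d) + 27*d^3*sin(2*d) - 12*d^3*cos(d)^2 + 27*d^2*sin(d) + 60*d^2*sin(2*d) - 81*d^2*cos(d)^2 - 9*d^2*cos(d) + 60*d*sin(d) + 36*d*sin(2*d) - 120*d*cos(d)^2 - 54*d*cos(d) + 36*sin(d) - 36*cos(d)^2 - 60*cos(d)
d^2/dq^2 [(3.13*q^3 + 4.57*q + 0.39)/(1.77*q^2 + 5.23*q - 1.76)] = (-2.8421709430404e-14*q^4 + 219.365012*q^3 - 165.535158*q^2 + 165.253326*q + 107.89699)/(5.545233*q^6 + 49.155201*q^5 + 128.702187*q^4 + 45.300691*q^3 - 127.975056*q^2 + 48.601344*q - 5.451776)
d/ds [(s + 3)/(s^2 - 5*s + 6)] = (s^2 - 5*s - (s + 3)*(2*s - 5) + 6)/(s^2 - 5*s + 6)^2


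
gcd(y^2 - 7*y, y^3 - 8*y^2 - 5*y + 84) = y - 7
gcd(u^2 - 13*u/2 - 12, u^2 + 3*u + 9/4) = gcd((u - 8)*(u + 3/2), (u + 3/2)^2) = u + 3/2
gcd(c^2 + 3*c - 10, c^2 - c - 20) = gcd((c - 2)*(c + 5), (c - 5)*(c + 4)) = 1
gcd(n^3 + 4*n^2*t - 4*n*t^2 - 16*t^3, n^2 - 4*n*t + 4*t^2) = -n + 2*t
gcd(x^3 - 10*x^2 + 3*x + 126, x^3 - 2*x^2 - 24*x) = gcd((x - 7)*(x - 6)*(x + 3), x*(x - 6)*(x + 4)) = x - 6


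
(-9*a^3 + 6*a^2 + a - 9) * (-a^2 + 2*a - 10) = 9*a^5 - 24*a^4 + 101*a^3 - 49*a^2 - 28*a + 90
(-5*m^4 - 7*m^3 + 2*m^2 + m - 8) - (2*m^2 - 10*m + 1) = -5*m^4 - 7*m^3 + 11*m - 9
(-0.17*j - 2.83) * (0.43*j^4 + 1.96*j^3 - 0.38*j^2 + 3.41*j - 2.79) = -0.0731*j^5 - 1.5501*j^4 - 5.4822*j^3 + 0.4957*j^2 - 9.176*j + 7.8957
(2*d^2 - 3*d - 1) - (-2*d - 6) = 2*d^2 - d + 5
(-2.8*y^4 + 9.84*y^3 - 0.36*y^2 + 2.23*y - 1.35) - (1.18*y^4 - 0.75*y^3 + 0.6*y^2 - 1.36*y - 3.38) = -3.98*y^4 + 10.59*y^3 - 0.96*y^2 + 3.59*y + 2.03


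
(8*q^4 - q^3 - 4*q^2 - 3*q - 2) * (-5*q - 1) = -40*q^5 - 3*q^4 + 21*q^3 + 19*q^2 + 13*q + 2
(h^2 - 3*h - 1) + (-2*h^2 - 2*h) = -h^2 - 5*h - 1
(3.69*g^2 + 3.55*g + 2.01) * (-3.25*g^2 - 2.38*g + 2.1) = -11.9925*g^4 - 20.3197*g^3 - 7.2325*g^2 + 2.6712*g + 4.221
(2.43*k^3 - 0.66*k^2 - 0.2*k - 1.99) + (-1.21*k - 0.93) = 2.43*k^3 - 0.66*k^2 - 1.41*k - 2.92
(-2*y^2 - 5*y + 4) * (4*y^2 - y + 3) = -8*y^4 - 18*y^3 + 15*y^2 - 19*y + 12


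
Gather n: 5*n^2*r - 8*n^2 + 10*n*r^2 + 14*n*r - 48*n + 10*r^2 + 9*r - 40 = n^2*(5*r - 8) + n*(10*r^2 + 14*r - 48) + 10*r^2 + 9*r - 40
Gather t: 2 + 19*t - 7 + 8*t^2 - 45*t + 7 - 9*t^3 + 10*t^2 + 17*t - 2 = -9*t^3 + 18*t^2 - 9*t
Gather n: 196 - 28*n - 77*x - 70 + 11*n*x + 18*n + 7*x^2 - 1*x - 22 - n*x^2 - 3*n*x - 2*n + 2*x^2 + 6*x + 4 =n*(-x^2 + 8*x - 12) + 9*x^2 - 72*x + 108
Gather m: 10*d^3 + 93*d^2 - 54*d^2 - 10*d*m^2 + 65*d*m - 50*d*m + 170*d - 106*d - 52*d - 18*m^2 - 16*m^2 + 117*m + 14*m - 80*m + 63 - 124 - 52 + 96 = 10*d^3 + 39*d^2 + 12*d + m^2*(-10*d - 34) + m*(15*d + 51) - 17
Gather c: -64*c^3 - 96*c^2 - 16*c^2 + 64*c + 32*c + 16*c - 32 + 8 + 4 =-64*c^3 - 112*c^2 + 112*c - 20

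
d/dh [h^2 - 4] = 2*h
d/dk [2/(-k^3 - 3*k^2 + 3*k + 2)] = 6*(k^2 + 2*k - 1)/(k^3 + 3*k^2 - 3*k - 2)^2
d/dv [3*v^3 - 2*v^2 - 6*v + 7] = 9*v^2 - 4*v - 6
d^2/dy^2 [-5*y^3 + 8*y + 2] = -30*y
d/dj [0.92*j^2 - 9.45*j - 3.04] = 1.84*j - 9.45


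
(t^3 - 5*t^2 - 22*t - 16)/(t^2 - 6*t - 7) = (t^2 - 6*t - 16)/(t - 7)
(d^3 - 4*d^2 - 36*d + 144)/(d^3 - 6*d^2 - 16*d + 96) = (d + 6)/(d + 4)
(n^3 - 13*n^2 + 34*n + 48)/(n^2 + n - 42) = (n^2 - 7*n - 8)/(n + 7)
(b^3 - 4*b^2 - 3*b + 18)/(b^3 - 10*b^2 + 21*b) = (b^2 - b - 6)/(b*(b - 7))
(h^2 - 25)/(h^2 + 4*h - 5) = (h - 5)/(h - 1)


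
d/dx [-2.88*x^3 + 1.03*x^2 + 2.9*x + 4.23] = -8.64*x^2 + 2.06*x + 2.9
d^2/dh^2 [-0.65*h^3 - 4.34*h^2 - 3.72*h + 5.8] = -3.9*h - 8.68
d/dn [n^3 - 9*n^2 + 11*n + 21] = 3*n^2 - 18*n + 11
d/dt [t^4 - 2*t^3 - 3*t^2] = 2*t*(2*t^2 - 3*t - 3)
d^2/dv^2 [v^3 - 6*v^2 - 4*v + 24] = 6*v - 12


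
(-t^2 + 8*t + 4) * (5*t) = -5*t^3 + 40*t^2 + 20*t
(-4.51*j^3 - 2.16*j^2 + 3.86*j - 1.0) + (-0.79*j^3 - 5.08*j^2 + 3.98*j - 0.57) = -5.3*j^3 - 7.24*j^2 + 7.84*j - 1.57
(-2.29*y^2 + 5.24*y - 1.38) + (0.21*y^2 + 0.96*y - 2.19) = -2.08*y^2 + 6.2*y - 3.57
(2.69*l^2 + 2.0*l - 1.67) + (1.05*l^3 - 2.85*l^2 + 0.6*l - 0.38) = 1.05*l^3 - 0.16*l^2 + 2.6*l - 2.05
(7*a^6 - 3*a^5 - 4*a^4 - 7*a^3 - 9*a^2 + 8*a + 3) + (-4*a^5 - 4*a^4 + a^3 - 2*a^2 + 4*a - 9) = 7*a^6 - 7*a^5 - 8*a^4 - 6*a^3 - 11*a^2 + 12*a - 6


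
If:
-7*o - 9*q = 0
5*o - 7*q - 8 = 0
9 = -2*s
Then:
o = 36/47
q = -28/47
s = -9/2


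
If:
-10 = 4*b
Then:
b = -5/2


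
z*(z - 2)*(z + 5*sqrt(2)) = z^3 - 2*z^2 + 5*sqrt(2)*z^2 - 10*sqrt(2)*z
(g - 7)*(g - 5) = g^2 - 12*g + 35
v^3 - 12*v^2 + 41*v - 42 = (v - 7)*(v - 3)*(v - 2)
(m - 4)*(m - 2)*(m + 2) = m^3 - 4*m^2 - 4*m + 16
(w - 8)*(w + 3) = w^2 - 5*w - 24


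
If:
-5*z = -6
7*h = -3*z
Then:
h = -18/35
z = 6/5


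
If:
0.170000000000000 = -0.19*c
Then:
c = -0.89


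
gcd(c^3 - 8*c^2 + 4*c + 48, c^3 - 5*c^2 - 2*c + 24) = c^2 - 2*c - 8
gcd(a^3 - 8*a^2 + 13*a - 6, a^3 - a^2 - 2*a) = 1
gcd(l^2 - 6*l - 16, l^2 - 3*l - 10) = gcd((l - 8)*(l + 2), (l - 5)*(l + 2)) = l + 2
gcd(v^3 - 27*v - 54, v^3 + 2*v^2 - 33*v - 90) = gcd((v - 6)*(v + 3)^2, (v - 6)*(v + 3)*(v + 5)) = v^2 - 3*v - 18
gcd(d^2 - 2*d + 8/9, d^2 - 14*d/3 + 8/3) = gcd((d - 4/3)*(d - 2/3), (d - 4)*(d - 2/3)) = d - 2/3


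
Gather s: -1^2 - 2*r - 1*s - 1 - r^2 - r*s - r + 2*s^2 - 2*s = -r^2 - 3*r + 2*s^2 + s*(-r - 3) - 2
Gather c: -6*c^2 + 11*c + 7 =-6*c^2 + 11*c + 7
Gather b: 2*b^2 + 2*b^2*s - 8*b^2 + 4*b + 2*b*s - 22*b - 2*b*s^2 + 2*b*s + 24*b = b^2*(2*s - 6) + b*(-2*s^2 + 4*s + 6)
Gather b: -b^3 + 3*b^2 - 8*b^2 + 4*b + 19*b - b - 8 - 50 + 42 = -b^3 - 5*b^2 + 22*b - 16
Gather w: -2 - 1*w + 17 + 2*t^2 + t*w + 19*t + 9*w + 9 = 2*t^2 + 19*t + w*(t + 8) + 24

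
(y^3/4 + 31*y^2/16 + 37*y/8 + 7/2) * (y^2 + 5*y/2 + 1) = y^5/4 + 41*y^4/16 + 311*y^3/32 + 17*y^2 + 107*y/8 + 7/2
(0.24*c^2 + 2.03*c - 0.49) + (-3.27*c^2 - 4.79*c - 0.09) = -3.03*c^2 - 2.76*c - 0.58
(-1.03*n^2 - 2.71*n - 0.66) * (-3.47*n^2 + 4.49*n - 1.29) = 3.5741*n^4 + 4.779*n^3 - 8.549*n^2 + 0.5325*n + 0.8514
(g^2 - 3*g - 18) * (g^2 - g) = g^4 - 4*g^3 - 15*g^2 + 18*g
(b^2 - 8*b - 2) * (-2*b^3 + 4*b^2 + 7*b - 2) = -2*b^5 + 20*b^4 - 21*b^3 - 66*b^2 + 2*b + 4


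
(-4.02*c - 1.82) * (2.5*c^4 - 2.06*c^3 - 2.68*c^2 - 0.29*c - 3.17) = -10.05*c^5 + 3.7312*c^4 + 14.5228*c^3 + 6.0434*c^2 + 13.2712*c + 5.7694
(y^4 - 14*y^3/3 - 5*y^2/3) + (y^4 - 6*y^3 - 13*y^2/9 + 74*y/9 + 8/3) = 2*y^4 - 32*y^3/3 - 28*y^2/9 + 74*y/9 + 8/3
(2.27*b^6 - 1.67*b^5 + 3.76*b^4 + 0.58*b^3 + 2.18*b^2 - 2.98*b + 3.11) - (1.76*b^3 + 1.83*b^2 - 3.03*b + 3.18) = 2.27*b^6 - 1.67*b^5 + 3.76*b^4 - 1.18*b^3 + 0.35*b^2 + 0.0499999999999998*b - 0.0700000000000003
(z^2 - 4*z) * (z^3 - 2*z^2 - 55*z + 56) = z^5 - 6*z^4 - 47*z^3 + 276*z^2 - 224*z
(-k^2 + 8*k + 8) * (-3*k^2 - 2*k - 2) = 3*k^4 - 22*k^3 - 38*k^2 - 32*k - 16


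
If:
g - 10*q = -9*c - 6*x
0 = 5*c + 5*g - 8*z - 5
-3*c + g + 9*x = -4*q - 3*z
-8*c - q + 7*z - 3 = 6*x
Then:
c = 469*z/440 - 87/352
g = 47*z/88 + 439/352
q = 43*z/55 - 2/11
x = -127*z/330 - 37/264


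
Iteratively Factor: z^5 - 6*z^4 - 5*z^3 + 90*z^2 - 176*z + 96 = (z - 2)*(z^4 - 4*z^3 - 13*z^2 + 64*z - 48) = (z - 2)*(z + 4)*(z^3 - 8*z^2 + 19*z - 12) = (z - 3)*(z - 2)*(z + 4)*(z^2 - 5*z + 4) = (z - 3)*(z - 2)*(z - 1)*(z + 4)*(z - 4)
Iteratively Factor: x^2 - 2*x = (x - 2)*(x)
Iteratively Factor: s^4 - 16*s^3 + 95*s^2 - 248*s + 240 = (s - 5)*(s^3 - 11*s^2 + 40*s - 48) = (s - 5)*(s - 4)*(s^2 - 7*s + 12) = (s - 5)*(s - 4)^2*(s - 3)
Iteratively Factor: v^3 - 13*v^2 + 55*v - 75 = (v - 5)*(v^2 - 8*v + 15) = (v - 5)*(v - 3)*(v - 5)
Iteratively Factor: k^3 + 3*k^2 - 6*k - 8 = (k - 2)*(k^2 + 5*k + 4) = (k - 2)*(k + 4)*(k + 1)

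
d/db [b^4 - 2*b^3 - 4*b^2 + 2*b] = 4*b^3 - 6*b^2 - 8*b + 2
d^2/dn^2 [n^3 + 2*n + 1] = 6*n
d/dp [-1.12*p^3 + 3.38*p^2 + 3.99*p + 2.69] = -3.36*p^2 + 6.76*p + 3.99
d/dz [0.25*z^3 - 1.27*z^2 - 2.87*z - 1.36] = 0.75*z^2 - 2.54*z - 2.87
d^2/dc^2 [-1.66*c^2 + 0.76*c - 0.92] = -3.32000000000000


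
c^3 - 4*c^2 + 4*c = c*(c - 2)^2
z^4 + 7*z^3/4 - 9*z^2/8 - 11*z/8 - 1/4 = (z - 1)*(z + 1/4)*(z + 1/2)*(z + 2)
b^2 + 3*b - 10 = (b - 2)*(b + 5)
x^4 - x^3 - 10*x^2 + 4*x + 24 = (x - 3)*(x - 2)*(x + 2)^2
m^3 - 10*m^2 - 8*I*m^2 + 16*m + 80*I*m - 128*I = (m - 8)*(m - 2)*(m - 8*I)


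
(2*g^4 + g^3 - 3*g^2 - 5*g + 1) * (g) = 2*g^5 + g^4 - 3*g^3 - 5*g^2 + g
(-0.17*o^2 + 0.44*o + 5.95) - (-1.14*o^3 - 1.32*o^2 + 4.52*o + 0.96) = 1.14*o^3 + 1.15*o^2 - 4.08*o + 4.99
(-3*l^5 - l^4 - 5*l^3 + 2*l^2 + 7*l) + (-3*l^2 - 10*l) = -3*l^5 - l^4 - 5*l^3 - l^2 - 3*l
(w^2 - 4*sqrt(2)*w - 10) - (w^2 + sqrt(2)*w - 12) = -5*sqrt(2)*w + 2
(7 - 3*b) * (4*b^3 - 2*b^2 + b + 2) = -12*b^4 + 34*b^3 - 17*b^2 + b + 14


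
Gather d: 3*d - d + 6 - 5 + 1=2*d + 2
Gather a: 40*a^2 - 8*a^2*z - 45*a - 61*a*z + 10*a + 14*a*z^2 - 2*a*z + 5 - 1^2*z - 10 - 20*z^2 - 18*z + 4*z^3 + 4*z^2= a^2*(40 - 8*z) + a*(14*z^2 - 63*z - 35) + 4*z^3 - 16*z^2 - 19*z - 5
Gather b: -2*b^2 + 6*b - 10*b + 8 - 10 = -2*b^2 - 4*b - 2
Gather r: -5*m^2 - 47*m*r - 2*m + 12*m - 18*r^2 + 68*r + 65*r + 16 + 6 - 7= -5*m^2 + 10*m - 18*r^2 + r*(133 - 47*m) + 15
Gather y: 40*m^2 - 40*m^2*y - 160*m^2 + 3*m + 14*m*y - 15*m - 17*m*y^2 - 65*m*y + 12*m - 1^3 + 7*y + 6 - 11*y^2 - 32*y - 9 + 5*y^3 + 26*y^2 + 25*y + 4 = -120*m^2 + 5*y^3 + y^2*(15 - 17*m) + y*(-40*m^2 - 51*m)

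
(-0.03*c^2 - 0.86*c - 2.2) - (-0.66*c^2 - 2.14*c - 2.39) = 0.63*c^2 + 1.28*c + 0.19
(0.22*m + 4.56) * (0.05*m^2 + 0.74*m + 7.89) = 0.011*m^3 + 0.3908*m^2 + 5.1102*m + 35.9784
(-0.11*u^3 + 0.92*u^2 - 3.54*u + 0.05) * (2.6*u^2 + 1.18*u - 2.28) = -0.286*u^5 + 2.2622*u^4 - 7.8676*u^3 - 6.1448*u^2 + 8.1302*u - 0.114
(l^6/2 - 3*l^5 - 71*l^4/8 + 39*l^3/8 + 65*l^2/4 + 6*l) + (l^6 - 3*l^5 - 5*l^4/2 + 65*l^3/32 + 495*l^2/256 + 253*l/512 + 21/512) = 3*l^6/2 - 6*l^5 - 91*l^4/8 + 221*l^3/32 + 4655*l^2/256 + 3325*l/512 + 21/512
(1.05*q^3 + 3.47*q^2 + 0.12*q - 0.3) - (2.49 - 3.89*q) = 1.05*q^3 + 3.47*q^2 + 4.01*q - 2.79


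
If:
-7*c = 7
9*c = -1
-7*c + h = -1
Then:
No Solution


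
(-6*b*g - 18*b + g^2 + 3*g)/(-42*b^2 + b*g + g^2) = (g + 3)/(7*b + g)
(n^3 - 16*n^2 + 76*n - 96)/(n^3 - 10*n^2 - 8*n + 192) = (n - 2)/(n + 4)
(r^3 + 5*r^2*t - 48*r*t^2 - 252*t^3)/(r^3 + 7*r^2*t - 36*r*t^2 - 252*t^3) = (r^2 - r*t - 42*t^2)/(r^2 + r*t - 42*t^2)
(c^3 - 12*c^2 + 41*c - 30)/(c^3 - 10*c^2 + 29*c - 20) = (c - 6)/(c - 4)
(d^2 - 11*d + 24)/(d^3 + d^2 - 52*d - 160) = (d - 3)/(d^2 + 9*d + 20)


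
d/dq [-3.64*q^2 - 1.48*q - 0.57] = -7.28*q - 1.48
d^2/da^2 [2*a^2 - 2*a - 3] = 4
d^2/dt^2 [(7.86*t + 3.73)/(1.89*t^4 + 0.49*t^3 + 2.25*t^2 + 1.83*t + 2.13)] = (336.920472*t^7 + 382.944996*t^6 + 315.501606*t^5 + 185.141334*t^4 - 449.95266*t^3 - 145.26522*t^2 - 157.222656*t - 72.044244)/(6.751269*t^12 + 5.250987*t^11 + 25.473042*t^10 + 32.230828*t^9 + 63.319347*t^8 + 67.288032*t^7 + 98.365527*t^6 + 91.008144*t^5 + 92.138499*t^4 + 65.41938*t^3 + 52.023546*t^2 + 24.907581*t + 9.663597)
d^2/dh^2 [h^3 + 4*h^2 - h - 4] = 6*h + 8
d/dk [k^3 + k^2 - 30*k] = 3*k^2 + 2*k - 30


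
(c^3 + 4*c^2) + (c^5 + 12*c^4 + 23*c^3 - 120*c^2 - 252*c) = c^5 + 12*c^4 + 24*c^3 - 116*c^2 - 252*c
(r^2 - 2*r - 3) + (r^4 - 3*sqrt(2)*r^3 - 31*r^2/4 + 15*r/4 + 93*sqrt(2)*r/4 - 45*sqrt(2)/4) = r^4 - 3*sqrt(2)*r^3 - 27*r^2/4 + 7*r/4 + 93*sqrt(2)*r/4 - 45*sqrt(2)/4 - 3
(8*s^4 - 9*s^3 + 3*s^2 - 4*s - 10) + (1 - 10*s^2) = 8*s^4 - 9*s^3 - 7*s^2 - 4*s - 9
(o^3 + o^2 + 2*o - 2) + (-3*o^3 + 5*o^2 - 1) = -2*o^3 + 6*o^2 + 2*o - 3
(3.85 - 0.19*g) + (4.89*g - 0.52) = 4.7*g + 3.33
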